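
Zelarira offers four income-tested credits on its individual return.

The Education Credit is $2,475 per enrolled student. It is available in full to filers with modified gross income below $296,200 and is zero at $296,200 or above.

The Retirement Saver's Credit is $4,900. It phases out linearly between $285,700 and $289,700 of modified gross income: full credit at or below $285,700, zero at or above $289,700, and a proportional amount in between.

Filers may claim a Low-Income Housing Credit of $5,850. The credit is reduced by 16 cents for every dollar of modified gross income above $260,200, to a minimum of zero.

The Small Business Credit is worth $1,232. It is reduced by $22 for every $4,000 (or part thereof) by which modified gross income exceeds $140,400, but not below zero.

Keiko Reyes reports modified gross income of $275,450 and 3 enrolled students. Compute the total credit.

$16,219

Education Credit: base = 3 × $2,475 = $7,425. $275,450 is below the $296,200 cutoff, so the full $7,425 applies.
Retirement Saver's Credit: $275,450 is at or below the $285,700 threshold, so the full $4,900 applies.
Low-Income Housing Credit: 16% of the $15,250 excess over $260,200 is $2,440; credit = $5,850 − $2,440 = $3,410.
Small Business Credit: income exceeds $140,400 by $135,050, which is 34 full-or-partial $4,000 increments; reduction = 34 × $22 = $748, leaving $484.
Total: $7,425 + $4,900 + $3,410 + $484 = $16,219.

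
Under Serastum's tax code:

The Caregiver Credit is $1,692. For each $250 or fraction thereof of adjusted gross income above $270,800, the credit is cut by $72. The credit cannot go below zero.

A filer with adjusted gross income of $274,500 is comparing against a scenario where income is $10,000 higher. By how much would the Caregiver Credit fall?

$612

At $274,500 — income exceeds $270,800 by $3,700, which is 15 full-or-partial $250 increments; reduction = 15 × $72 = $1,080, leaving $612.
At $284,500 — income exceeds $270,800 by $13,700 → 55 increments × $72 = $3,960 ≥ base, so the credit is $0.
Lost: $612 − $0 = $612.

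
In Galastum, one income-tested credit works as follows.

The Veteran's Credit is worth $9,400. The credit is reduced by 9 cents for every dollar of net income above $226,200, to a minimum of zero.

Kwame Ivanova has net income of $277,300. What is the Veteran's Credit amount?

$4,801

Veteran's Credit: 9% of the $51,100 excess over $226,200 is $4,599; credit = $9,400 − $4,599 = $4,801.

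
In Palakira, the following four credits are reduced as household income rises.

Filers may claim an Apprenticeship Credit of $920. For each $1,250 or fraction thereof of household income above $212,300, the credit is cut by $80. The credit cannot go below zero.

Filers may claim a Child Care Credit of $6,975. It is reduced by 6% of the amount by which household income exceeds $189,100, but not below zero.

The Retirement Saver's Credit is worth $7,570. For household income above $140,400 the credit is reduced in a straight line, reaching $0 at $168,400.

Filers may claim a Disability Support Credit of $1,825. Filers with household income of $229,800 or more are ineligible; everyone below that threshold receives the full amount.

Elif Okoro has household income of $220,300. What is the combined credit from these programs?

$7,288

Apprenticeship Credit: income exceeds $212,300 by $8,000, which is 7 full-or-partial $1,250 increments; reduction = 7 × $80 = $560, leaving $360.
Child Care Credit: 6% of the $31,200 excess over $189,100 is $1,872; credit = $6,975 − $1,872 = $5,103.
Retirement Saver's Credit: $220,300 is at or above $168,400, so the credit is $0.
Disability Support Credit: $220,300 is below the $229,800 cutoff, so the full $1,825 applies.
Total: $360 + $5,103 + $0 + $1,825 = $7,288.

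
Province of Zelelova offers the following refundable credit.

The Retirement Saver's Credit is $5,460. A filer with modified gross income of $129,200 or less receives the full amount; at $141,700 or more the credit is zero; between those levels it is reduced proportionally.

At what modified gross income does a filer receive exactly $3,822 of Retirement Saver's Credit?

$3,822 is 3,822/5,460 of the full $5,460, so 1,638/5,460 of the $12,500 range has been used: income = $129,200 + $12,500 × 1,638/5,460 = $132,950.

$132,950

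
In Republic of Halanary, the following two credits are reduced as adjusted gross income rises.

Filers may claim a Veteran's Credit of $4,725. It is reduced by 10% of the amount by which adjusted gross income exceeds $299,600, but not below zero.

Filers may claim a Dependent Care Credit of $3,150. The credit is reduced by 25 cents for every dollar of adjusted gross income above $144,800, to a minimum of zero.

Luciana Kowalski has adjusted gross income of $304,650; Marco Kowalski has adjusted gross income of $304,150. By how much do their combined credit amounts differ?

$50

Luciana ($304,650): Veteran's Credit: 10% of the $5,050 excess over $299,600 is $505; credit = $4,725 − $505 = $4,220. Dependent Care Credit: 25% of the $159,850 excess over $144,800 is $39,962.50 ≥ base, so the credit is $0. total $4,220 + $0 = $4,220
Marco ($304,150): Veteran's Credit: 10% of the $4,550 excess over $299,600 is $455; credit = $4,725 − $455 = $4,270. Dependent Care Credit: 25% of the $159,350 excess over $144,800 is $39,837.50 ≥ base, so the credit is $0. total $4,270 + $0 = $4,270
Difference: |$4,220 − $4,270| = $50.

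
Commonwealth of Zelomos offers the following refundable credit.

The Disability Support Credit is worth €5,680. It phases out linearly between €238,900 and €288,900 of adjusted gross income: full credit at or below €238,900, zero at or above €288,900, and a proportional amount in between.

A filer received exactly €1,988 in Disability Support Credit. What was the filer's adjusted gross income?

€1,988 is 1,988/5,680 of the full €5,680, so 3,692/5,680 of the €50,000 range has been used: income = €238,900 + €50,000 × 3,692/5,680 = €271,400.

€271,400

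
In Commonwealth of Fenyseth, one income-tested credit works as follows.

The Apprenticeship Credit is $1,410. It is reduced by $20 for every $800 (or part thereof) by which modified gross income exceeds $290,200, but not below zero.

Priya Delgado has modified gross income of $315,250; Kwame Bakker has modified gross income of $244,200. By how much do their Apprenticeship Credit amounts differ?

$640

Priya ($315,250): Apprenticeship Credit: income exceeds $290,200 by $25,050, which is 32 full-or-partial $800 increments; reduction = 32 × $20 = $640, leaving $770.
Kwame ($244,200): Apprenticeship Credit: $244,200 is at or below the $290,200 threshold, so the full $1,410 applies.
Difference: |$770 − $1,410| = $640.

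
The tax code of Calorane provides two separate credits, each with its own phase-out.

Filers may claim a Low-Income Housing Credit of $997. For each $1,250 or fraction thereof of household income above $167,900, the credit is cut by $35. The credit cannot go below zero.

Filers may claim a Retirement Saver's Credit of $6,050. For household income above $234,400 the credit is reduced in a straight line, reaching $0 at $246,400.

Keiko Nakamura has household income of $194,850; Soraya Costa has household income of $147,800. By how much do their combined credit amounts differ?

$770

Keiko ($194,850): Low-Income Housing Credit: income exceeds $167,900 by $26,950, which is 22 full-or-partial $1,250 increments; reduction = 22 × $35 = $770, leaving $227. Retirement Saver's Credit: $194,850 is at or below the $234,400 threshold, so the full $6,050 applies. total $227 + $6,050 = $6,277
Soraya ($147,800): Low-Income Housing Credit: $147,800 is at or below the $167,900 threshold, so the full $997 applies. Retirement Saver's Credit: $147,800 is at or below the $234,400 threshold, so the full $6,050 applies. total $997 + $6,050 = $7,047
Difference: |$6,277 − $7,047| = $770.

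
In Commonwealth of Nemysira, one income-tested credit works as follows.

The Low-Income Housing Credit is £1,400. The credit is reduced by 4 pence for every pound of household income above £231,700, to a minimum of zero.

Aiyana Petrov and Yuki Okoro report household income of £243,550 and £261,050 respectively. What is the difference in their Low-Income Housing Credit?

Aiyana (£243,550): Low-Income Housing Credit: 4% of the £11,850 excess over £231,700 is £474; credit = £1,400 − £474 = £926.
Yuki (£261,050): Low-Income Housing Credit: 4% of the £29,350 excess over £231,700 is £1,174; credit = £1,400 − £1,174 = £226.
Difference: |£926 − £226| = £700.

£700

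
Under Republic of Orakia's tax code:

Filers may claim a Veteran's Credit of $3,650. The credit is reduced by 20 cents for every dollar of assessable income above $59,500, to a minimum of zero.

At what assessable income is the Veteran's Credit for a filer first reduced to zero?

$77,750

The credit falls by 20% of each dollar above $59,500, so it reaches zero when the excess is $3,650 / 20% = $18,250: income = $59,500 + $18,250 = $77,750.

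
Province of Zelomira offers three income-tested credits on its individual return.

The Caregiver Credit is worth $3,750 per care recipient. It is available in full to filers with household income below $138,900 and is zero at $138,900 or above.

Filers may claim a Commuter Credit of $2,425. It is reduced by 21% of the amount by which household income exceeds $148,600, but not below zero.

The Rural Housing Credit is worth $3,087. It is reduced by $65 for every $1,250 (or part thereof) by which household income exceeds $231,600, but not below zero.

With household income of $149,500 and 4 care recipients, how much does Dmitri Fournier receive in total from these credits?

Caregiver Credit: base = 4 × $3,750 = $15,000. $149,500 meets or exceeds the $138,900 cutoff, so the credit is $0.
Commuter Credit: 21% of the $900 excess over $148,600 is $189; credit = $2,425 − $189 = $2,236.
Rural Housing Credit: $149,500 is at or below the $231,600 threshold, so the full $3,087 applies.
Total: $0 + $2,236 + $3,087 = $5,323.

$5,323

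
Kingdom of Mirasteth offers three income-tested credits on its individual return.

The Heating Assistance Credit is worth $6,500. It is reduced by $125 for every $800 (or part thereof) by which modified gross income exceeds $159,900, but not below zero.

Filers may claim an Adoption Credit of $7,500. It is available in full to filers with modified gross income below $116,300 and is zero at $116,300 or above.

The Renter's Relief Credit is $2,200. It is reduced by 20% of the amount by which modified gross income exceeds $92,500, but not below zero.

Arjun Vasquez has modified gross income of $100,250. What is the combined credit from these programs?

Heating Assistance Credit: $100,250 is at or below the $159,900 threshold, so the full $6,500 applies.
Adoption Credit: $100,250 is below the $116,300 cutoff, so the full $7,500 applies.
Renter's Relief Credit: 20% of the $7,750 excess over $92,500 is $1,550; credit = $2,200 − $1,550 = $650.
Total: $6,500 + $7,500 + $650 = $14,650.

$14,650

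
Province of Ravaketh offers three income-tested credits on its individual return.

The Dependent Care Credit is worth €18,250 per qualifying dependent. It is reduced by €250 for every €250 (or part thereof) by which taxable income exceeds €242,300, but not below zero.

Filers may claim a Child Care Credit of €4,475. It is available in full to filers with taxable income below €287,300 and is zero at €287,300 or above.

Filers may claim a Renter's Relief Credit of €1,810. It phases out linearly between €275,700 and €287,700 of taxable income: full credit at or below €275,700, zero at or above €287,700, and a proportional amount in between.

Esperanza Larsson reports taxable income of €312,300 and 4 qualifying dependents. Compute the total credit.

Dependent Care Credit: base = 4 × €18,250 = €73,000. income exceeds €242,300 by €70,000, which is 280 full-or-partial €250 increments; reduction = 280 × €250 = €70,000, leaving €3,000.
Child Care Credit: €312,300 meets or exceeds the €287,300 cutoff, so the credit is €0.
Renter's Relief Credit: €312,300 is at or above €287,700, so the credit is €0.
Total: €3,000 + €0 + €0 = €3,000.

€3,000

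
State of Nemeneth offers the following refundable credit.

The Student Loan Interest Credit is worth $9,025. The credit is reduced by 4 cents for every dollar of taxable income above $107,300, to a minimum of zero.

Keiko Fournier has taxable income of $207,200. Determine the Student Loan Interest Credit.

$5,029

Student Loan Interest Credit: 4% of the $99,900 excess over $107,300 is $3,996; credit = $9,025 − $3,996 = $5,029.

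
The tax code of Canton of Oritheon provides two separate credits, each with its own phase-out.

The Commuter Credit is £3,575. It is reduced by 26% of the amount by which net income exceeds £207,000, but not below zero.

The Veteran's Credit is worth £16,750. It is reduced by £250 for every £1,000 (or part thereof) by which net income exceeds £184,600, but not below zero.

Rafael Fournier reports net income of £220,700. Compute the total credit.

£7,513

Commuter Credit: 26% of the £13,700 excess over £207,000 is £3,562; credit = £3,575 − £3,562 = £13.
Veteran's Credit: income exceeds £184,600 by £36,100, which is 37 full-or-partial £1,000 increments; reduction = 37 × £250 = £9,250, leaving £7,500.
Total: £13 + £7,500 = £7,513.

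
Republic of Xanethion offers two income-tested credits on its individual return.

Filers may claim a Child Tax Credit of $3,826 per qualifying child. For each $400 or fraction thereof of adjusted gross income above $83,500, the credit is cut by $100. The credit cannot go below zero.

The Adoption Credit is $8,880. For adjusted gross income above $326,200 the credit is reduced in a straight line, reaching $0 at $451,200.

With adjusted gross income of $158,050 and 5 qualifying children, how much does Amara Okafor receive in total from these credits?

$9,310

Child Tax Credit: base = 5 × $3,826 = $19,130. income exceeds $83,500 by $74,550, which is 187 full-or-partial $400 increments; reduction = 187 × $100 = $18,700, leaving $430.
Adoption Credit: $158,050 is at or below the $326,200 threshold, so the full $8,880 applies.
Total: $430 + $8,880 = $9,310.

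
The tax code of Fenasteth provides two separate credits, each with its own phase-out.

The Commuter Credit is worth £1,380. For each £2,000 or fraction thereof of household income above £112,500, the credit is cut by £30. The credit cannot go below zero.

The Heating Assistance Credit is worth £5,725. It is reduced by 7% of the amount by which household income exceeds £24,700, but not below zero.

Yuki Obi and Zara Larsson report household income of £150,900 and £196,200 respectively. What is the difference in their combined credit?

Yuki (£150,900): Commuter Credit: income exceeds £112,500 by £38,400, which is 20 full-or-partial £2,000 increments; reduction = 20 × £30 = £600, leaving £780. Heating Assistance Credit: 7% of the £126,200 excess over £24,700 is £8,834 ≥ base, so the credit is £0. total £780 + £0 = £780
Zara (£196,200): Commuter Credit: income exceeds £112,500 by £83,700, which is 42 full-or-partial £2,000 increments; reduction = 42 × £30 = £1,260, leaving £120. Heating Assistance Credit: 7% of the £171,500 excess over £24,700 is £12,005 ≥ base, so the credit is £0. total £120 + £0 = £120
Difference: |£780 − £120| = £660.

£660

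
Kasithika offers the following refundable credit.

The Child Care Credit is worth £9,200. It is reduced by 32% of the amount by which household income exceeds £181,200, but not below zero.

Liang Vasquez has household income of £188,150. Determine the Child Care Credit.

£6,976

Child Care Credit: 32% of the £6,950 excess over £181,200 is £2,224; credit = £9,200 − £2,224 = £6,976.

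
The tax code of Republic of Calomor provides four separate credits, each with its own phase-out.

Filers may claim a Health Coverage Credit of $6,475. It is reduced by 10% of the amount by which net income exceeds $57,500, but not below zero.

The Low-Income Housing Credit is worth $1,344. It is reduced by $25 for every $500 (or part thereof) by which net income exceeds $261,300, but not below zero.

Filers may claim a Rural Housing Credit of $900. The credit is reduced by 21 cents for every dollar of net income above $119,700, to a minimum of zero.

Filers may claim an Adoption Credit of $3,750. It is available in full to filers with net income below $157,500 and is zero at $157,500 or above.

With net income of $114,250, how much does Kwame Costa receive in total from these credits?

$6,794

Health Coverage Credit: 10% of the $56,750 excess over $57,500 is $5,675; credit = $6,475 − $5,675 = $800.
Low-Income Housing Credit: $114,250 is at or below the $261,300 threshold, so the full $1,344 applies.
Rural Housing Credit: $114,250 is at or below the $119,700 threshold, so the full $900 applies.
Adoption Credit: $114,250 is below the $157,500 cutoff, so the full $3,750 applies.
Total: $800 + $1,344 + $900 + $3,750 = $6,794.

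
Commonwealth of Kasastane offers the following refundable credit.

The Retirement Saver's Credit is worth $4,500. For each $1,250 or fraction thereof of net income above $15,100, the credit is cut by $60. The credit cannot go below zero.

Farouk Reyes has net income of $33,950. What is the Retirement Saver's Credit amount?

$3,540

Retirement Saver's Credit: income exceeds $15,100 by $18,850, which is 16 full-or-partial $1,250 increments; reduction = 16 × $60 = $960, leaving $3,540.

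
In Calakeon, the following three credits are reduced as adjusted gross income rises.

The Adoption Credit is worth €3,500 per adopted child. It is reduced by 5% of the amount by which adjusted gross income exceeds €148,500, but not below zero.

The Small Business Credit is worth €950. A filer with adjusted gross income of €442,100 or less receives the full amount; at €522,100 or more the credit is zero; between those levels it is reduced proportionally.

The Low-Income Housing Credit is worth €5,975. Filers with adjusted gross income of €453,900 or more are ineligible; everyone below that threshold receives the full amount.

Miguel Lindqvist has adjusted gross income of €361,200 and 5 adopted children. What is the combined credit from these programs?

Adoption Credit: base = 5 × €3,500 = €17,500. 5% of the €212,700 excess over €148,500 is €10,635; credit = €17,500 − €10,635 = €6,865.
Small Business Credit: €361,200 is at or below the €442,100 threshold, so the full €950 applies.
Low-Income Housing Credit: €361,200 is below the €453,900 cutoff, so the full €5,975 applies.
Total: €6,865 + €950 + €5,975 = €13,790.

€13,790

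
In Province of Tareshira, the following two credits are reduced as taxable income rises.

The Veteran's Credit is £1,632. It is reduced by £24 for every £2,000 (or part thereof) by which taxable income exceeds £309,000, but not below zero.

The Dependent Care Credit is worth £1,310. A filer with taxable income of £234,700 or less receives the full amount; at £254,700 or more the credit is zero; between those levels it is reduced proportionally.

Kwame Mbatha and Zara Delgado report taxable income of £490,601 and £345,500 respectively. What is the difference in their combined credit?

£1,176

Kwame (£490,601): Veteran's Credit: income exceeds £309,000 by £181,601 → 91 increments × £24 = £2,184 ≥ base, so the credit is £0. Dependent Care Credit: £490,601 is at or above £254,700, so the credit is £0. total £0 + £0 = £0
Zara (£345,500): Veteran's Credit: income exceeds £309,000 by £36,500, which is 19 full-or-partial £2,000 increments; reduction = 19 × £24 = £456, leaving £1,176. Dependent Care Credit: £345,500 is at or above £254,700, so the credit is £0. total £1,176 + £0 = £1,176
Difference: |£0 − £1,176| = £1,176.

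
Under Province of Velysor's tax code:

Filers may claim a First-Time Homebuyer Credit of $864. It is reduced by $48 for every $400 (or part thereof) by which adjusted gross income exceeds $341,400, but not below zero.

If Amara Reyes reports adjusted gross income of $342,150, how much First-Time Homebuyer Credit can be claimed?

$768

First-Time Homebuyer Credit: income exceeds $341,400 by $750, which is 2 full-or-partial $400 increments; reduction = 2 × $48 = $96, leaving $768.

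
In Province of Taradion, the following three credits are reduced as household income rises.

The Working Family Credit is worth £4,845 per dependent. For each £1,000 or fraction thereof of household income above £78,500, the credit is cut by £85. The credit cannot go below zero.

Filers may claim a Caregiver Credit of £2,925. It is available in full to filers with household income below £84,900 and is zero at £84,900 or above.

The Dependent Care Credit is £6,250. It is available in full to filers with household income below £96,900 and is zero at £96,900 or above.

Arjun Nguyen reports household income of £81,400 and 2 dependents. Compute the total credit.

Working Family Credit: base = 2 × £4,845 = £9,690. income exceeds £78,500 by £2,900, which is 3 full-or-partial £1,000 increments; reduction = 3 × £85 = £255, leaving £9,435.
Caregiver Credit: £81,400 is below the £84,900 cutoff, so the full £2,925 applies.
Dependent Care Credit: £81,400 is below the £96,900 cutoff, so the full £6,250 applies.
Total: £9,435 + £2,925 + £6,250 = £18,610.

£18,610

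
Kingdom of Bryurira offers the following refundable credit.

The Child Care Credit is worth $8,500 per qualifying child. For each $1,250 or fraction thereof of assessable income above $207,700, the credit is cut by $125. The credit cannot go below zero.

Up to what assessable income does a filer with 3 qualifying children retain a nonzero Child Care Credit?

Full credit = 3 × $8,500 = $25,500.
After 203 increments the reduction is 203 × $125 = $25,375, leaving $125; one more increment wipes it out. Increment 203 ends at excess 203 × $1,250 = $253,750, so the highest qualifying income is $207,700 + $253,750 = $461,450.

$461,450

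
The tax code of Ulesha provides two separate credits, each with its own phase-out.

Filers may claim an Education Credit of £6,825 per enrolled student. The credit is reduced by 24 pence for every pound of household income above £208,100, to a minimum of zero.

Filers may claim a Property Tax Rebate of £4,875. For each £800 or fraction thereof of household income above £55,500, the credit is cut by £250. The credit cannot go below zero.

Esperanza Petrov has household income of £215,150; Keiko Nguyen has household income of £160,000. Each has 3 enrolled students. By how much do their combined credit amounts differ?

£1,692

Esperanza (£215,150): Education Credit: base = 3 × £6,825 = £20,475. 24% of the £7,050 excess over £208,100 is £1,692; credit = £20,475 − £1,692 = £18,783. Property Tax Rebate: income exceeds £55,500 by £159,650 → 200 increments × £250 = £50,000 ≥ base, so the credit is £0. total £18,783 + £0 = £18,783
Keiko (£160,000): Education Credit: base = 3 × £6,825 = £20,475. £160,000 is at or below the £208,100 threshold, so the full £20,475 applies. Property Tax Rebate: income exceeds £55,500 by £104,500 → 131 increments × £250 = £32,750 ≥ base, so the credit is £0. total £20,475 + £0 = £20,475
Difference: |£18,783 − £20,475| = £1,692.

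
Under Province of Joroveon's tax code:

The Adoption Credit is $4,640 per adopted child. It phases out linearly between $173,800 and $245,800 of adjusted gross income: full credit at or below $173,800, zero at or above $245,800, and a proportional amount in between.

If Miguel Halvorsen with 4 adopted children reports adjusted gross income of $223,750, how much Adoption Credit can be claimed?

Adoption Credit: base = 4 × $4,640 = $18,560. $223,750 is $49,950 into a $72,000 phase-out range, leaving 22,050/72,000 of the credit: $18,560 × 22,050/72,000 = $5,684.

$5,684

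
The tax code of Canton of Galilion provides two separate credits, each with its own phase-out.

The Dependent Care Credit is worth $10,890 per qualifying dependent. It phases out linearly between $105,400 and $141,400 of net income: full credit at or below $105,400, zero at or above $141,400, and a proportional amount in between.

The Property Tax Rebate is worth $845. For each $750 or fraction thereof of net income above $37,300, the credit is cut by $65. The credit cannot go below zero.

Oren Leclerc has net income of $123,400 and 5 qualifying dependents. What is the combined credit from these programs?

$27,225

Dependent Care Credit: base = 5 × $10,890 = $54,450. $123,400 is $18,000 into a $36,000 phase-out range, leaving 18,000/36,000 of the credit: $54,450 × 18,000/36,000 = $27,225.
Property Tax Rebate: income exceeds $37,300 by $86,100 → 115 increments × $65 = $7,475 ≥ base, so the credit is $0.
Total: $27,225 + $0 = $27,225.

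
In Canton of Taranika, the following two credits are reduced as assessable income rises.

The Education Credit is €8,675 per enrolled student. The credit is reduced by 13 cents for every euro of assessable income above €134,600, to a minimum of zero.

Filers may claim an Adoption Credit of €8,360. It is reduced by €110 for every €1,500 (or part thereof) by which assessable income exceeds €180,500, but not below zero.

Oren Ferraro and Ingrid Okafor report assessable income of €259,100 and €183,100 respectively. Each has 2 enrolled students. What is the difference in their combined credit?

€15,490

Oren (€259,100): Education Credit: base = 2 × €8,675 = €17,350. 13% of the €124,500 excess over €134,600 is €16,185; credit = €17,350 − €16,185 = €1,165. Adoption Credit: income exceeds €180,500 by €78,600, which is 53 full-or-partial €1,500 increments; reduction = 53 × €110 = €5,830, leaving €2,530. total €1,165 + €2,530 = €3,695
Ingrid (€183,100): Education Credit: base = 2 × €8,675 = €17,350. 13% of the €48,500 excess over €134,600 is €6,305; credit = €17,350 − €6,305 = €11,045. Adoption Credit: income exceeds €180,500 by €2,600, which is 2 full-or-partial €1,500 increments; reduction = 2 × €110 = €220, leaving €8,140. total €11,045 + €8,140 = €19,185
Difference: |€3,695 − €19,185| = €15,490.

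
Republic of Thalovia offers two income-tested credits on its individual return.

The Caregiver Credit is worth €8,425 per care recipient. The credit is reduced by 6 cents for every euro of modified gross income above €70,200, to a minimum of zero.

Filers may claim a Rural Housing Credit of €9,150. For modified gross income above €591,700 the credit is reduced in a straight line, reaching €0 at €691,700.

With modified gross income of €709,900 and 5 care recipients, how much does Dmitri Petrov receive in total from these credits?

€3,743

Caregiver Credit: base = 5 × €8,425 = €42,125. 6% of the €639,700 excess over €70,200 is €38,382; credit = €42,125 − €38,382 = €3,743.
Rural Housing Credit: €709,900 is at or above €691,700, so the credit is €0.
Total: €3,743 + €0 = €3,743.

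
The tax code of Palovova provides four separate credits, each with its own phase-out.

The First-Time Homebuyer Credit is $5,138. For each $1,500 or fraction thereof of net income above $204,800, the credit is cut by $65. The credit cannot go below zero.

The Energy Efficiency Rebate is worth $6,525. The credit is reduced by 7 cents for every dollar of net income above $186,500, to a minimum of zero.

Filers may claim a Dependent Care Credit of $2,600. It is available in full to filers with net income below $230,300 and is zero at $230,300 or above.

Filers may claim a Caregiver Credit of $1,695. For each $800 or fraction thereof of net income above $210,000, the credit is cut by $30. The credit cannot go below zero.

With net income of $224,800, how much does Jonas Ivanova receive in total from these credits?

$11,797

First-Time Homebuyer Credit: income exceeds $204,800 by $20,000, which is 14 full-or-partial $1,500 increments; reduction = 14 × $65 = $910, leaving $4,228.
Energy Efficiency Rebate: 7% of the $38,300 excess over $186,500 is $2,681; credit = $6,525 − $2,681 = $3,844.
Dependent Care Credit: $224,800 is below the $230,300 cutoff, so the full $2,600 applies.
Caregiver Credit: income exceeds $210,000 by $14,800, which is 19 full-or-partial $800 increments; reduction = 19 × $30 = $570, leaving $1,125.
Total: $4,228 + $3,844 + $2,600 + $1,125 = $11,797.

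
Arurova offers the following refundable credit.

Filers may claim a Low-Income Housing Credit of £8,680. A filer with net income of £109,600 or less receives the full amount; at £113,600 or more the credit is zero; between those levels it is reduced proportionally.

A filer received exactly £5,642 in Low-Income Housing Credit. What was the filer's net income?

£5,642 is 5,642/8,680 of the full £8,680, so 3,038/8,680 of the £4,000 range has been used: income = £109,600 + £4,000 × 3,038/8,680 = £111,000.

£111,000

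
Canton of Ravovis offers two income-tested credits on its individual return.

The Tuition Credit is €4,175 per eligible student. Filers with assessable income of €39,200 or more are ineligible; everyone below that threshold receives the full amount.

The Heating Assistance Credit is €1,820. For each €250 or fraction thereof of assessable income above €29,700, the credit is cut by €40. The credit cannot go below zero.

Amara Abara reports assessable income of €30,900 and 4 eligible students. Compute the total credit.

Tuition Credit: base = 4 × €4,175 = €16,700. €30,900 is below the €39,200 cutoff, so the full €16,700 applies.
Heating Assistance Credit: income exceeds €29,700 by €1,200, which is 5 full-or-partial €250 increments; reduction = 5 × €40 = €200, leaving €1,620.
Total: €16,700 + €1,620 = €18,320.

€18,320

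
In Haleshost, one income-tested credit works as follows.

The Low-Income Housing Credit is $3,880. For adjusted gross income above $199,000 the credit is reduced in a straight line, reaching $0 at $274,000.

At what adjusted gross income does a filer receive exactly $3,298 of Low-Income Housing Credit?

$3,298 is 3,298/3,880 of the full $3,880, so 582/3,880 of the $75,000 range has been used: income = $199,000 + $75,000 × 582/3,880 = $210,250.

$210,250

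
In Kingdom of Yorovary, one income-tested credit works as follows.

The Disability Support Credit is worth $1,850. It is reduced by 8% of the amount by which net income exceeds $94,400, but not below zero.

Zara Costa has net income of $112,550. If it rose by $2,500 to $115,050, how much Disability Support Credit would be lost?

At $112,550 — 8% of the $18,150 excess over $94,400 is $1,452; credit = $1,850 − $1,452 = $398.
At $115,050 — 8% of the $20,650 excess over $94,400 is $1,652; credit = $1,850 − $1,652 = $198.
Lost: $398 − $198 = $200.

$200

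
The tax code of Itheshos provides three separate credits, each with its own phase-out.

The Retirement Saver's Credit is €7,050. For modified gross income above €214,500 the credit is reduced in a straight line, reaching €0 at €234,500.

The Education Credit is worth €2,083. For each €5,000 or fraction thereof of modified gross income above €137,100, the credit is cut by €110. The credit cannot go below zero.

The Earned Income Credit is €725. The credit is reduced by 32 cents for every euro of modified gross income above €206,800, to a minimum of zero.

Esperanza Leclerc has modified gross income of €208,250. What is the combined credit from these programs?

€7,744

Retirement Saver's Credit: €208,250 is at or below the €214,500 threshold, so the full €7,050 applies.
Education Credit: income exceeds €137,100 by €71,150, which is 15 full-or-partial €5,000 increments; reduction = 15 × €110 = €1,650, leaving €433.
Earned Income Credit: 32% of the €1,450 excess over €206,800 is €464; credit = €725 − €464 = €261.
Total: €7,050 + €433 + €261 = €7,744.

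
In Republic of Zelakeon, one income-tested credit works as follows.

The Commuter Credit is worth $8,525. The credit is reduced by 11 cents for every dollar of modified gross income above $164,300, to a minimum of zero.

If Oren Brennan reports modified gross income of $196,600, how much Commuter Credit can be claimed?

$4,972

Commuter Credit: 11% of the $32,300 excess over $164,300 is $3,553; credit = $8,525 − $3,553 = $4,972.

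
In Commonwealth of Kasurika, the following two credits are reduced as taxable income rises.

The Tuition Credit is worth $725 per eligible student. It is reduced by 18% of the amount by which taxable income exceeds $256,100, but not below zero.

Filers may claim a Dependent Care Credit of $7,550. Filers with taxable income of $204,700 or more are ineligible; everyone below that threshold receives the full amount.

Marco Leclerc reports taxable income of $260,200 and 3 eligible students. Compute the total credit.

$1,437

Tuition Credit: base = 3 × $725 = $2,175. 18% of the $4,100 excess over $256,100 is $738; credit = $2,175 − $738 = $1,437.
Dependent Care Credit: $260,200 meets or exceeds the $204,700 cutoff, so the credit is $0.
Total: $1,437 + $0 = $1,437.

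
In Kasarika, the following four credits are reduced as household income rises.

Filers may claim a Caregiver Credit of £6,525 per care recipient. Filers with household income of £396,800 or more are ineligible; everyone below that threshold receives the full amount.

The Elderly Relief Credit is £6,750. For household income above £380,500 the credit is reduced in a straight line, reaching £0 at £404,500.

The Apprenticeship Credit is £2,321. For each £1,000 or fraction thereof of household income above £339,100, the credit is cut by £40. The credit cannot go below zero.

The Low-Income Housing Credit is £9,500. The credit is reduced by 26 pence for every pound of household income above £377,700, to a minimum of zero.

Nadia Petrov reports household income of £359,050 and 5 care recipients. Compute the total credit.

Caregiver Credit: base = 5 × £6,525 = £32,625. £359,050 is below the £396,800 cutoff, so the full £32,625 applies.
Elderly Relief Credit: £359,050 is at or below the £380,500 threshold, so the full £6,750 applies.
Apprenticeship Credit: income exceeds £339,100 by £19,950, which is 20 full-or-partial £1,000 increments; reduction = 20 × £40 = £800, leaving £1,521.
Low-Income Housing Credit: £359,050 is at or below the £377,700 threshold, so the full £9,500 applies.
Total: £32,625 + £6,750 + £1,521 + £9,500 = £50,396.

£50,396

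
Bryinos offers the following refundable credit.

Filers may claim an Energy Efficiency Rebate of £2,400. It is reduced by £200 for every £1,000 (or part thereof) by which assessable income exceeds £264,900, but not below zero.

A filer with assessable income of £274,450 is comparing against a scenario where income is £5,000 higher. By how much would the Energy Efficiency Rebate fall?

At £274,450 — income exceeds £264,900 by £9,550, which is 10 full-or-partial £1,000 increments; reduction = 10 × £200 = £2,000, leaving £400.
At £279,450 — income exceeds £264,900 by £14,550 → 15 increments × £200 = £3,000 ≥ base, so the credit is £0.
Lost: £400 − £0 = £400.

£400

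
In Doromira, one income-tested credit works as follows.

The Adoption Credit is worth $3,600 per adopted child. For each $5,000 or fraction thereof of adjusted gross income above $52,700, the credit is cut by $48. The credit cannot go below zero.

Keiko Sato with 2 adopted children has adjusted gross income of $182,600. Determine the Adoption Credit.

$5,952

Adoption Credit: base = 2 × $3,600 = $7,200. income exceeds $52,700 by $129,900, which is 26 full-or-partial $5,000 increments; reduction = 26 × $48 = $1,248, leaving $5,952.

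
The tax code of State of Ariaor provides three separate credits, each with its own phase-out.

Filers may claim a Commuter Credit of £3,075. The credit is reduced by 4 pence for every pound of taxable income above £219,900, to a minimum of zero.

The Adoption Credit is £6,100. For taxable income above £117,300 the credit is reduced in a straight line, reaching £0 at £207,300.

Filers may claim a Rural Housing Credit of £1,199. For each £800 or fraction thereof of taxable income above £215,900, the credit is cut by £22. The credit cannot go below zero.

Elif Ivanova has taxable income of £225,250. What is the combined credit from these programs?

Commuter Credit: 4% of the £5,350 excess over £219,900 is £214; credit = £3,075 − £214 = £2,861.
Adoption Credit: £225,250 is at or above £207,300, so the credit is £0.
Rural Housing Credit: income exceeds £215,900 by £9,350, which is 12 full-or-partial £800 increments; reduction = 12 × £22 = £264, leaving £935.
Total: £2,861 + £0 + £935 = £3,796.

£3,796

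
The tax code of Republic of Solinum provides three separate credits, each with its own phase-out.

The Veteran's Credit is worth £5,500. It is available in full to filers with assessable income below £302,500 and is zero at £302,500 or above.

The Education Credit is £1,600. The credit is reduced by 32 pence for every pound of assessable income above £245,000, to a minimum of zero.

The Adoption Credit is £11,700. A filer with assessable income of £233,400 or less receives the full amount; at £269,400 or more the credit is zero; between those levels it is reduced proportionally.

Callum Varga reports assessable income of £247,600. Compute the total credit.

Veteran's Credit: £247,600 is below the £302,500 cutoff, so the full £5,500 applies.
Education Credit: 32% of the £2,600 excess over £245,000 is £832; credit = £1,600 − £832 = £768.
Adoption Credit: £247,600 is £14,200 into a £36,000 phase-out range, leaving 21,800/36,000 of the credit: £11,700 × 21,800/36,000 = £7,085.
Total: £5,500 + £768 + £7,085 = £13,353.

£13,353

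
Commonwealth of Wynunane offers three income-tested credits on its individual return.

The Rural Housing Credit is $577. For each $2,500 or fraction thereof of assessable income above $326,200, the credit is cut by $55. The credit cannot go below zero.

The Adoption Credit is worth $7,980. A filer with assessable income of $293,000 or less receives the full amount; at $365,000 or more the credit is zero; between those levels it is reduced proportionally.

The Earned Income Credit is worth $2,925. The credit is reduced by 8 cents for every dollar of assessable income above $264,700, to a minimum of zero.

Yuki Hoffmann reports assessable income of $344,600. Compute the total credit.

$2,398

Rural Housing Credit: income exceeds $326,200 by $18,400, which is 8 full-or-partial $2,500 increments; reduction = 8 × $55 = $440, leaving $137.
Adoption Credit: $344,600 is $51,600 into a $72,000 phase-out range, leaving 20,400/72,000 of the credit: $7,980 × 20,400/72,000 = $2,261.
Earned Income Credit: 8% of the $79,900 excess over $264,700 is $6,392 ≥ base, so the credit is $0.
Total: $137 + $2,261 + $0 = $2,398.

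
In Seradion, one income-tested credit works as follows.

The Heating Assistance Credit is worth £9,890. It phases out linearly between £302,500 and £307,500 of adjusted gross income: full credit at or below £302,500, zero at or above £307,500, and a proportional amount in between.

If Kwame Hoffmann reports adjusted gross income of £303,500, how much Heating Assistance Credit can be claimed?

Heating Assistance Credit: £303,500 is £1,000 into a £5,000 phase-out range, leaving 4,000/5,000 of the credit: £9,890 × 4,000/5,000 = £7,912.

£7,912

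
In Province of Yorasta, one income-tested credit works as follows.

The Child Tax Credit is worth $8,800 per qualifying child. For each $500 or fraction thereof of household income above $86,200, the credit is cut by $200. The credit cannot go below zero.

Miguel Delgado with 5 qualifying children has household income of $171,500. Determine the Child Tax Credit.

$9,800

Child Tax Credit: base = 5 × $8,800 = $44,000. income exceeds $86,200 by $85,300, which is 171 full-or-partial $500 increments; reduction = 171 × $200 = $34,200, leaving $9,800.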